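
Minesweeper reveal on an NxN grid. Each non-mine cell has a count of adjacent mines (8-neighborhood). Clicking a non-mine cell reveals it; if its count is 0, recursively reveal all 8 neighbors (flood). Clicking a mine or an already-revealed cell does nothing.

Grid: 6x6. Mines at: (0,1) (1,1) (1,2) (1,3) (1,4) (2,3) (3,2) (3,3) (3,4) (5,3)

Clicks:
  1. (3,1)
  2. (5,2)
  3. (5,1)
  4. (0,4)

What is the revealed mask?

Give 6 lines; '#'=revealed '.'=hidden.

Click 1 (3,1) count=1: revealed 1 new [(3,1)] -> total=1
Click 2 (5,2) count=1: revealed 1 new [(5,2)] -> total=2
Click 3 (5,1) count=0: revealed 8 new [(2,0) (2,1) (3,0) (4,0) (4,1) (4,2) (5,0) (5,1)] -> total=10
Click 4 (0,4) count=2: revealed 1 new [(0,4)] -> total=11

Answer: ....#.
......
##....
##....
###...
###...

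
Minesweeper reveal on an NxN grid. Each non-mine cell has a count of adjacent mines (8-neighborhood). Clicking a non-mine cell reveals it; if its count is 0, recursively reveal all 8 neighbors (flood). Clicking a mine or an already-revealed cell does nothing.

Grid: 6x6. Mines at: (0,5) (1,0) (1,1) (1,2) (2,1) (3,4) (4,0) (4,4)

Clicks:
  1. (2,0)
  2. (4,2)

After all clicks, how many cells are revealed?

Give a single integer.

Answer: 10

Derivation:
Click 1 (2,0) count=3: revealed 1 new [(2,0)] -> total=1
Click 2 (4,2) count=0: revealed 9 new [(3,1) (3,2) (3,3) (4,1) (4,2) (4,3) (5,1) (5,2) (5,3)] -> total=10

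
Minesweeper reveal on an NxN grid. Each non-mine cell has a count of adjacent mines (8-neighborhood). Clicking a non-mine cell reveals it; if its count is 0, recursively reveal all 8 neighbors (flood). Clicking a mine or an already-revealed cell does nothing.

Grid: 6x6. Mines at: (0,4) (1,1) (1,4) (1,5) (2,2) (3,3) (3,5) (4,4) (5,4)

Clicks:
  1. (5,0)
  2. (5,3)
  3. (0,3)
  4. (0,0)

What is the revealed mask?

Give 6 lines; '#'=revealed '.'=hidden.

Click 1 (5,0) count=0: revealed 13 new [(2,0) (2,1) (3,0) (3,1) (3,2) (4,0) (4,1) (4,2) (4,3) (5,0) (5,1) (5,2) (5,3)] -> total=13
Click 2 (5,3) count=2: revealed 0 new [(none)] -> total=13
Click 3 (0,3) count=2: revealed 1 new [(0,3)] -> total=14
Click 4 (0,0) count=1: revealed 1 new [(0,0)] -> total=15

Answer: #..#..
......
##....
###...
####..
####..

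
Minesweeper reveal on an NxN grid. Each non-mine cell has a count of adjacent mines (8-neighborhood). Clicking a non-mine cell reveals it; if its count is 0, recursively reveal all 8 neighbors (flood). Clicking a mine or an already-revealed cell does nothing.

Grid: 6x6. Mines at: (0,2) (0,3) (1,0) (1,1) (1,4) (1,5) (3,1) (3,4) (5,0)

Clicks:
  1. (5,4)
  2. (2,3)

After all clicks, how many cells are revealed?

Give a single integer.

Answer: 11

Derivation:
Click 1 (5,4) count=0: revealed 10 new [(4,1) (4,2) (4,3) (4,4) (4,5) (5,1) (5,2) (5,3) (5,4) (5,5)] -> total=10
Click 2 (2,3) count=2: revealed 1 new [(2,3)] -> total=11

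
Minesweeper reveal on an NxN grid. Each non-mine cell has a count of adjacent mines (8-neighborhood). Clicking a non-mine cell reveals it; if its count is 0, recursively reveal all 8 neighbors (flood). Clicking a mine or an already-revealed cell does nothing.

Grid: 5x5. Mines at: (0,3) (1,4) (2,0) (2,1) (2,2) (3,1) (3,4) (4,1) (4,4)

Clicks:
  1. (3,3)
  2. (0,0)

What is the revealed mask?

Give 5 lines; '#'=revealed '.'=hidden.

Click 1 (3,3) count=3: revealed 1 new [(3,3)] -> total=1
Click 2 (0,0) count=0: revealed 6 new [(0,0) (0,1) (0,2) (1,0) (1,1) (1,2)] -> total=7

Answer: ###..
###..
.....
...#.
.....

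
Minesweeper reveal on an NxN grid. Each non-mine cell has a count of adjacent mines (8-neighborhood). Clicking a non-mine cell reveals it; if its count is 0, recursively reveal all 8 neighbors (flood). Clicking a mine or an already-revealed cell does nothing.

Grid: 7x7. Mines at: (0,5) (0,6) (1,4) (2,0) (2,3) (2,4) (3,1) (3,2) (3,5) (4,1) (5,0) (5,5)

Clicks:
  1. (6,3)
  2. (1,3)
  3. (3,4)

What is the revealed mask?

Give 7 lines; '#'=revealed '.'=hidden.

Answer: .......
...#...
.......
....#..
..###..
.####..
.####..

Derivation:
Click 1 (6,3) count=0: revealed 11 new [(4,2) (4,3) (4,4) (5,1) (5,2) (5,3) (5,4) (6,1) (6,2) (6,3) (6,4)] -> total=11
Click 2 (1,3) count=3: revealed 1 new [(1,3)] -> total=12
Click 3 (3,4) count=3: revealed 1 new [(3,4)] -> total=13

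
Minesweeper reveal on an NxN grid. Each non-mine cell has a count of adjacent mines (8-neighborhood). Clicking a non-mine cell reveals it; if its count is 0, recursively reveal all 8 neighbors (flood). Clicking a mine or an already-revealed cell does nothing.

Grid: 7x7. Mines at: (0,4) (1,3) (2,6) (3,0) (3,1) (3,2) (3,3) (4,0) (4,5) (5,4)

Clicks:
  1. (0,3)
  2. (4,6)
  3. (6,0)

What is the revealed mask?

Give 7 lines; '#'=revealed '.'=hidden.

Answer: ...#...
.......
.......
.......
.###..#
####...
####...

Derivation:
Click 1 (0,3) count=2: revealed 1 new [(0,3)] -> total=1
Click 2 (4,6) count=1: revealed 1 new [(4,6)] -> total=2
Click 3 (6,0) count=0: revealed 11 new [(4,1) (4,2) (4,3) (5,0) (5,1) (5,2) (5,3) (6,0) (6,1) (6,2) (6,3)] -> total=13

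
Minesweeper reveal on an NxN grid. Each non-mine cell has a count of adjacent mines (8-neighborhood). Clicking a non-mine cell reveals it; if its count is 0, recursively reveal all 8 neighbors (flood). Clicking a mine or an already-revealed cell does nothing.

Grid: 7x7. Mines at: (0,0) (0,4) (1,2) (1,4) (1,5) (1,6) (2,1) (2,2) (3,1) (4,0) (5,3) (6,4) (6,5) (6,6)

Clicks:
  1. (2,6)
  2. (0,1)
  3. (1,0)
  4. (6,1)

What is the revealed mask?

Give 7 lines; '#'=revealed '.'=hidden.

Click 1 (2,6) count=2: revealed 1 new [(2,6)] -> total=1
Click 2 (0,1) count=2: revealed 1 new [(0,1)] -> total=2
Click 3 (1,0) count=2: revealed 1 new [(1,0)] -> total=3
Click 4 (6,1) count=0: revealed 6 new [(5,0) (5,1) (5,2) (6,0) (6,1) (6,2)] -> total=9

Answer: .#.....
#......
......#
.......
.......
###....
###....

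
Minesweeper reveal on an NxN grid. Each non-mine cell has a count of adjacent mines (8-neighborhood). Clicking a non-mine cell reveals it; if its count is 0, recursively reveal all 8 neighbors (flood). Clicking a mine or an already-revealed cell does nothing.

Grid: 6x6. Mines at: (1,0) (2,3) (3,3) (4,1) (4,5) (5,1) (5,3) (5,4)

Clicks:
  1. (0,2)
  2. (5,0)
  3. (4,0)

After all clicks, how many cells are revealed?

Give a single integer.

Answer: 16

Derivation:
Click 1 (0,2) count=0: revealed 14 new [(0,1) (0,2) (0,3) (0,4) (0,5) (1,1) (1,2) (1,3) (1,4) (1,5) (2,4) (2,5) (3,4) (3,5)] -> total=14
Click 2 (5,0) count=2: revealed 1 new [(5,0)] -> total=15
Click 3 (4,0) count=2: revealed 1 new [(4,0)] -> total=16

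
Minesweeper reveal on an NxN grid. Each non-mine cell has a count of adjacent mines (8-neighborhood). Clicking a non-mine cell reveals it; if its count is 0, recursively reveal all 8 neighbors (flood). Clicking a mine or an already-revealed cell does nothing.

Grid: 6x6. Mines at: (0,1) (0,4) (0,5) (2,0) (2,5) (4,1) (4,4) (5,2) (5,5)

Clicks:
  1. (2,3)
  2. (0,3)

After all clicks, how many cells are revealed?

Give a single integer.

Click 1 (2,3) count=0: revealed 12 new [(1,1) (1,2) (1,3) (1,4) (2,1) (2,2) (2,3) (2,4) (3,1) (3,2) (3,3) (3,4)] -> total=12
Click 2 (0,3) count=1: revealed 1 new [(0,3)] -> total=13

Answer: 13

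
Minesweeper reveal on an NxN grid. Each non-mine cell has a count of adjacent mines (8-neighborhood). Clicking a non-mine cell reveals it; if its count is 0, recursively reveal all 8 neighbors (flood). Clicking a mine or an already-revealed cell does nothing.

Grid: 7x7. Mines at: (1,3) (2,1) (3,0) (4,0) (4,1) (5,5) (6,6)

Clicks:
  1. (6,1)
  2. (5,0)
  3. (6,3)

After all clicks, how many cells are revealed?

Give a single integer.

Click 1 (6,1) count=0: revealed 31 new [(0,4) (0,5) (0,6) (1,4) (1,5) (1,6) (2,2) (2,3) (2,4) (2,5) (2,6) (3,2) (3,3) (3,4) (3,5) (3,6) (4,2) (4,3) (4,4) (4,5) (4,6) (5,0) (5,1) (5,2) (5,3) (5,4) (6,0) (6,1) (6,2) (6,3) (6,4)] -> total=31
Click 2 (5,0) count=2: revealed 0 new [(none)] -> total=31
Click 3 (6,3) count=0: revealed 0 new [(none)] -> total=31

Answer: 31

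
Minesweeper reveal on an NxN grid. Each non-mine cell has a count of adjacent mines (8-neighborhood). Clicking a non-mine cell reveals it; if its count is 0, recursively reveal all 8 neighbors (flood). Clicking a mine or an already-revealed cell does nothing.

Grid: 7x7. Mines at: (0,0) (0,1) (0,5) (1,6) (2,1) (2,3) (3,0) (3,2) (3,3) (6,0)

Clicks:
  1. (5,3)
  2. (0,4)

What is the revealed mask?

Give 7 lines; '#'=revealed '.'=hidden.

Answer: ....#..
.......
....###
....###
.######
.######
.######

Derivation:
Click 1 (5,3) count=0: revealed 24 new [(2,4) (2,5) (2,6) (3,4) (3,5) (3,6) (4,1) (4,2) (4,3) (4,4) (4,5) (4,6) (5,1) (5,2) (5,3) (5,4) (5,5) (5,6) (6,1) (6,2) (6,3) (6,4) (6,5) (6,6)] -> total=24
Click 2 (0,4) count=1: revealed 1 new [(0,4)] -> total=25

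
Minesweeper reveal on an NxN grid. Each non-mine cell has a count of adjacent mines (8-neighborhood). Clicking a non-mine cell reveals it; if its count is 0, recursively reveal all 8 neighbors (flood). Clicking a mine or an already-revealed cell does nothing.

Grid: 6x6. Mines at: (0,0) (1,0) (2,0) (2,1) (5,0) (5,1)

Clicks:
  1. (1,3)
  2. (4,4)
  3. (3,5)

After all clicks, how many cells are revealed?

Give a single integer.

Answer: 26

Derivation:
Click 1 (1,3) count=0: revealed 26 new [(0,1) (0,2) (0,3) (0,4) (0,5) (1,1) (1,2) (1,3) (1,4) (1,5) (2,2) (2,3) (2,4) (2,5) (3,2) (3,3) (3,4) (3,5) (4,2) (4,3) (4,4) (4,5) (5,2) (5,3) (5,4) (5,5)] -> total=26
Click 2 (4,4) count=0: revealed 0 new [(none)] -> total=26
Click 3 (3,5) count=0: revealed 0 new [(none)] -> total=26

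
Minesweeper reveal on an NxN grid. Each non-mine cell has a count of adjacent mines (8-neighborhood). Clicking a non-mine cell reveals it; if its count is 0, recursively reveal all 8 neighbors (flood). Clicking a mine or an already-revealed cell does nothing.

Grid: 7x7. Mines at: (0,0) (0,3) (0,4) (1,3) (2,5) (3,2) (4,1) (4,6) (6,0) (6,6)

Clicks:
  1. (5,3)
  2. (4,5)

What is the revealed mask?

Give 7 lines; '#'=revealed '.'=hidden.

Click 1 (5,3) count=0: revealed 17 new [(3,3) (3,4) (3,5) (4,2) (4,3) (4,4) (4,5) (5,1) (5,2) (5,3) (5,4) (5,5) (6,1) (6,2) (6,3) (6,4) (6,5)] -> total=17
Click 2 (4,5) count=1: revealed 0 new [(none)] -> total=17

Answer: .......
.......
.......
...###.
..####.
.#####.
.#####.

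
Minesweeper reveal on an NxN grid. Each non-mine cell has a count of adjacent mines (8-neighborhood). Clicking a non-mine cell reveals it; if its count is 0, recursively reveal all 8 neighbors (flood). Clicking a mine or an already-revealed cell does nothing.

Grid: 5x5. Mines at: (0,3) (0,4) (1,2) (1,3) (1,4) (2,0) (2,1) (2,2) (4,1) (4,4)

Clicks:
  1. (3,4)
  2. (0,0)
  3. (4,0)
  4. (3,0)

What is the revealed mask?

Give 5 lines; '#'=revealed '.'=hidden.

Click 1 (3,4) count=1: revealed 1 new [(3,4)] -> total=1
Click 2 (0,0) count=0: revealed 4 new [(0,0) (0,1) (1,0) (1,1)] -> total=5
Click 3 (4,0) count=1: revealed 1 new [(4,0)] -> total=6
Click 4 (3,0) count=3: revealed 1 new [(3,0)] -> total=7

Answer: ##...
##...
.....
#...#
#....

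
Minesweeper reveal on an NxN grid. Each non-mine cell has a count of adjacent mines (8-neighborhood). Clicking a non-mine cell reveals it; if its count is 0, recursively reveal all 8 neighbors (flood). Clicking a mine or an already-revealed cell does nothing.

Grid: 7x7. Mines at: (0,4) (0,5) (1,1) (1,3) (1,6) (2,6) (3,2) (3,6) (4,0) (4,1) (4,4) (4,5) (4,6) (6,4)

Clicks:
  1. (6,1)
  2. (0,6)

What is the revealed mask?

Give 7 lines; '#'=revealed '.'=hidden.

Click 1 (6,1) count=0: revealed 8 new [(5,0) (5,1) (5,2) (5,3) (6,0) (6,1) (6,2) (6,3)] -> total=8
Click 2 (0,6) count=2: revealed 1 new [(0,6)] -> total=9

Answer: ......#
.......
.......
.......
.......
####...
####...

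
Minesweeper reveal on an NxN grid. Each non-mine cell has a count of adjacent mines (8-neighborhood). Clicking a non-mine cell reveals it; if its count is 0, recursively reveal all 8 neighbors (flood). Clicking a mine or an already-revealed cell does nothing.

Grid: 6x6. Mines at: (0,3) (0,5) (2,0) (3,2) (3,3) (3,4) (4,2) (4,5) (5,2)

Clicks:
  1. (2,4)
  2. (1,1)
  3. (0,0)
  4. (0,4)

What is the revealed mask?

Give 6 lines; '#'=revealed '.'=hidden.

Answer: ###.#.
###...
....#.
......
......
......

Derivation:
Click 1 (2,4) count=2: revealed 1 new [(2,4)] -> total=1
Click 2 (1,1) count=1: revealed 1 new [(1,1)] -> total=2
Click 3 (0,0) count=0: revealed 5 new [(0,0) (0,1) (0,2) (1,0) (1,2)] -> total=7
Click 4 (0,4) count=2: revealed 1 new [(0,4)] -> total=8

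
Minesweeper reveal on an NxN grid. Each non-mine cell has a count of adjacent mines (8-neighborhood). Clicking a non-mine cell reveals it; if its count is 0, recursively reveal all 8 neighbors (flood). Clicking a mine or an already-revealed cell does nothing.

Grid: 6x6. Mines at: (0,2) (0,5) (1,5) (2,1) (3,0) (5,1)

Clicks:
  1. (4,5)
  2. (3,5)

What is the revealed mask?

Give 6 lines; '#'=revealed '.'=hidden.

Click 1 (4,5) count=0: revealed 19 new [(1,2) (1,3) (1,4) (2,2) (2,3) (2,4) (2,5) (3,2) (3,3) (3,4) (3,5) (4,2) (4,3) (4,4) (4,5) (5,2) (5,3) (5,4) (5,5)] -> total=19
Click 2 (3,5) count=0: revealed 0 new [(none)] -> total=19

Answer: ......
..###.
..####
..####
..####
..####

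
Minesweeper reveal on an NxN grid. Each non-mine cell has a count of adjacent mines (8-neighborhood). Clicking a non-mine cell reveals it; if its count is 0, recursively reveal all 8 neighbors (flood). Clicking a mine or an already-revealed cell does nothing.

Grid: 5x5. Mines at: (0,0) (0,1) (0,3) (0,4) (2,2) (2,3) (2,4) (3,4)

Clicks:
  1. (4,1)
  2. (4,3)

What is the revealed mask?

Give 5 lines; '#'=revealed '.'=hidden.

Answer: .....
##...
##...
####.
####.

Derivation:
Click 1 (4,1) count=0: revealed 12 new [(1,0) (1,1) (2,0) (2,1) (3,0) (3,1) (3,2) (3,3) (4,0) (4,1) (4,2) (4,3)] -> total=12
Click 2 (4,3) count=1: revealed 0 new [(none)] -> total=12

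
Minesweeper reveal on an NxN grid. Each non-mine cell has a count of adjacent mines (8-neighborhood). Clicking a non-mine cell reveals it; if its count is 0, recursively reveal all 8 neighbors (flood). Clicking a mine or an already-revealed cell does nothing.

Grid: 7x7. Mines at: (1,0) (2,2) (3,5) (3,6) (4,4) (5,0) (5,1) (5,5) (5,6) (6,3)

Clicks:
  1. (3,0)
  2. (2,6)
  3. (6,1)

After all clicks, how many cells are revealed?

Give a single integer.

Answer: 8

Derivation:
Click 1 (3,0) count=0: revealed 6 new [(2,0) (2,1) (3,0) (3,1) (4,0) (4,1)] -> total=6
Click 2 (2,6) count=2: revealed 1 new [(2,6)] -> total=7
Click 3 (6,1) count=2: revealed 1 new [(6,1)] -> total=8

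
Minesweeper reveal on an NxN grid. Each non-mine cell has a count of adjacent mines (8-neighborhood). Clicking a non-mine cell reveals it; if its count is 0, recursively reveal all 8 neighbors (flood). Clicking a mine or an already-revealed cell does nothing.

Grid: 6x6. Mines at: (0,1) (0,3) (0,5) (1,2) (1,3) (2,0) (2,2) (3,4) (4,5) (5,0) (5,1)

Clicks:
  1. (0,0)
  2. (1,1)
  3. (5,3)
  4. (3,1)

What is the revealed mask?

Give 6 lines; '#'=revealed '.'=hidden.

Click 1 (0,0) count=1: revealed 1 new [(0,0)] -> total=1
Click 2 (1,1) count=4: revealed 1 new [(1,1)] -> total=2
Click 3 (5,3) count=0: revealed 6 new [(4,2) (4,3) (4,4) (5,2) (5,3) (5,4)] -> total=8
Click 4 (3,1) count=2: revealed 1 new [(3,1)] -> total=9

Answer: #.....
.#....
......
.#....
..###.
..###.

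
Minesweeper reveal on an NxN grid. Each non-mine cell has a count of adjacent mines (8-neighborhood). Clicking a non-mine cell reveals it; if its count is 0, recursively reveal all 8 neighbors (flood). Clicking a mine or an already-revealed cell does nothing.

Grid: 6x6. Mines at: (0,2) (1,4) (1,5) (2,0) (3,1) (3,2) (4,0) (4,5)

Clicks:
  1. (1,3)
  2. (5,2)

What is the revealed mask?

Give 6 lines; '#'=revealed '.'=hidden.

Click 1 (1,3) count=2: revealed 1 new [(1,3)] -> total=1
Click 2 (5,2) count=0: revealed 8 new [(4,1) (4,2) (4,3) (4,4) (5,1) (5,2) (5,3) (5,4)] -> total=9

Answer: ......
...#..
......
......
.####.
.####.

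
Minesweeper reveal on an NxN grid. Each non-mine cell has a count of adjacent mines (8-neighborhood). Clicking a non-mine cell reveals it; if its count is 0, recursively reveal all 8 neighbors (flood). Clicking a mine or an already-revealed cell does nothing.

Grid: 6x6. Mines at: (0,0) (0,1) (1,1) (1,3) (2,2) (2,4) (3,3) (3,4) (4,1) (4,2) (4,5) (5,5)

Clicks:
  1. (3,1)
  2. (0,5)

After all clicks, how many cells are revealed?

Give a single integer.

Answer: 5

Derivation:
Click 1 (3,1) count=3: revealed 1 new [(3,1)] -> total=1
Click 2 (0,5) count=0: revealed 4 new [(0,4) (0,5) (1,4) (1,5)] -> total=5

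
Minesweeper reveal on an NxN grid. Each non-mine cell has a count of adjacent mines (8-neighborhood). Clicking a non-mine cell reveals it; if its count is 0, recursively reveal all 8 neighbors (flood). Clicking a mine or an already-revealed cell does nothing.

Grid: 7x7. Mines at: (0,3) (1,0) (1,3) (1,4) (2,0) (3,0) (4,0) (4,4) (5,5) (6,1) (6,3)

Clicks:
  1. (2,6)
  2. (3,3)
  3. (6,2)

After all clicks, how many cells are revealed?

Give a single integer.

Click 1 (2,6) count=0: revealed 10 new [(0,5) (0,6) (1,5) (1,6) (2,5) (2,6) (3,5) (3,6) (4,5) (4,6)] -> total=10
Click 2 (3,3) count=1: revealed 1 new [(3,3)] -> total=11
Click 3 (6,2) count=2: revealed 1 new [(6,2)] -> total=12

Answer: 12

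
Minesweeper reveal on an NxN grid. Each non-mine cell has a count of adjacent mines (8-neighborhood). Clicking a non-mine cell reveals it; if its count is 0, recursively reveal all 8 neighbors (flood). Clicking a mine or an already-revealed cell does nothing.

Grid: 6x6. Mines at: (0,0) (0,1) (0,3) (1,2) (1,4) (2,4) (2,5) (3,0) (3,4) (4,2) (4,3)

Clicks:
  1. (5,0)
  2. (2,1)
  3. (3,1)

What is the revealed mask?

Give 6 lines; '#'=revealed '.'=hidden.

Click 1 (5,0) count=0: revealed 4 new [(4,0) (4,1) (5,0) (5,1)] -> total=4
Click 2 (2,1) count=2: revealed 1 new [(2,1)] -> total=5
Click 3 (3,1) count=2: revealed 1 new [(3,1)] -> total=6

Answer: ......
......
.#....
.#....
##....
##....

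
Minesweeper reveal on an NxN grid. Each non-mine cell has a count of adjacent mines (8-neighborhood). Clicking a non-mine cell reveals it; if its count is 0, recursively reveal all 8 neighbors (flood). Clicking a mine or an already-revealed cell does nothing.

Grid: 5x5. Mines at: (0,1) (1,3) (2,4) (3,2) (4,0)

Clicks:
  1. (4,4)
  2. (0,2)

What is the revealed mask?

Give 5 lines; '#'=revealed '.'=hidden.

Click 1 (4,4) count=0: revealed 4 new [(3,3) (3,4) (4,3) (4,4)] -> total=4
Click 2 (0,2) count=2: revealed 1 new [(0,2)] -> total=5

Answer: ..#..
.....
.....
...##
...##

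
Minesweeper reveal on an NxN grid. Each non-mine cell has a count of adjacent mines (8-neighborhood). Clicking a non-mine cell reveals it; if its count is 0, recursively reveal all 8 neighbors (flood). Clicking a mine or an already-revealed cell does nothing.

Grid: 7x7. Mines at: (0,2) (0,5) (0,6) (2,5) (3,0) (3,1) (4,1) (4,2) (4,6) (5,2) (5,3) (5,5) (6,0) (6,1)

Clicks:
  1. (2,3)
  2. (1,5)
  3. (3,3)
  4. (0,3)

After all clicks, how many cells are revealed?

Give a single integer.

Click 1 (2,3) count=0: revealed 9 new [(1,2) (1,3) (1,4) (2,2) (2,3) (2,4) (3,2) (3,3) (3,4)] -> total=9
Click 2 (1,5) count=3: revealed 1 new [(1,5)] -> total=10
Click 3 (3,3) count=1: revealed 0 new [(none)] -> total=10
Click 4 (0,3) count=1: revealed 1 new [(0,3)] -> total=11

Answer: 11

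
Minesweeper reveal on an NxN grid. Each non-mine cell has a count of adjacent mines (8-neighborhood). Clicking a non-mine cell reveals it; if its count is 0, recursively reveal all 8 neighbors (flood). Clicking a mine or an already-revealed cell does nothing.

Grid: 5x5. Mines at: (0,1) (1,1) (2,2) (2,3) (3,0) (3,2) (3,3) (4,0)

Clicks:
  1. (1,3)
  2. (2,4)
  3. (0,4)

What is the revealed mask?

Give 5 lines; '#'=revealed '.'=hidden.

Answer: ..###
..###
....#
.....
.....

Derivation:
Click 1 (1,3) count=2: revealed 1 new [(1,3)] -> total=1
Click 2 (2,4) count=2: revealed 1 new [(2,4)] -> total=2
Click 3 (0,4) count=0: revealed 5 new [(0,2) (0,3) (0,4) (1,2) (1,4)] -> total=7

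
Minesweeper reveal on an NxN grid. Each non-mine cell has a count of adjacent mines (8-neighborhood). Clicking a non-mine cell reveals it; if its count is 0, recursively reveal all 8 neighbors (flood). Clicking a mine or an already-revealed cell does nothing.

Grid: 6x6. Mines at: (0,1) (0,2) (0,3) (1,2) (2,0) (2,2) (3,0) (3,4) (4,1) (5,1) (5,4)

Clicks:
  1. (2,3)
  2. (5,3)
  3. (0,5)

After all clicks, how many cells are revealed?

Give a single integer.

Answer: 8

Derivation:
Click 1 (2,3) count=3: revealed 1 new [(2,3)] -> total=1
Click 2 (5,3) count=1: revealed 1 new [(5,3)] -> total=2
Click 3 (0,5) count=0: revealed 6 new [(0,4) (0,5) (1,4) (1,5) (2,4) (2,5)] -> total=8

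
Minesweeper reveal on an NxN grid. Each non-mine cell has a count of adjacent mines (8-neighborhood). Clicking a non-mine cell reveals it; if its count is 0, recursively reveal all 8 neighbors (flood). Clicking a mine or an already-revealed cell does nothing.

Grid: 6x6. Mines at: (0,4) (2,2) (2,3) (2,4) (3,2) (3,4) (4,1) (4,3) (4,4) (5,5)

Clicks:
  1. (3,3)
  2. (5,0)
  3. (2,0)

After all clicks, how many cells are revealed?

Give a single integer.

Click 1 (3,3) count=7: revealed 1 new [(3,3)] -> total=1
Click 2 (5,0) count=1: revealed 1 new [(5,0)] -> total=2
Click 3 (2,0) count=0: revealed 12 new [(0,0) (0,1) (0,2) (0,3) (1,0) (1,1) (1,2) (1,3) (2,0) (2,1) (3,0) (3,1)] -> total=14

Answer: 14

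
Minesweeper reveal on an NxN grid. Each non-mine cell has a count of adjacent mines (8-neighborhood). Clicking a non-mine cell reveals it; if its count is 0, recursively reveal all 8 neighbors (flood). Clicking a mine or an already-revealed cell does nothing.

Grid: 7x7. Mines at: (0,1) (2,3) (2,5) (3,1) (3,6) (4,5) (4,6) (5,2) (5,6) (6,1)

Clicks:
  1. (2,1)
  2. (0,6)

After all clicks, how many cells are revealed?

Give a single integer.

Click 1 (2,1) count=1: revealed 1 new [(2,1)] -> total=1
Click 2 (0,6) count=0: revealed 10 new [(0,2) (0,3) (0,4) (0,5) (0,6) (1,2) (1,3) (1,4) (1,5) (1,6)] -> total=11

Answer: 11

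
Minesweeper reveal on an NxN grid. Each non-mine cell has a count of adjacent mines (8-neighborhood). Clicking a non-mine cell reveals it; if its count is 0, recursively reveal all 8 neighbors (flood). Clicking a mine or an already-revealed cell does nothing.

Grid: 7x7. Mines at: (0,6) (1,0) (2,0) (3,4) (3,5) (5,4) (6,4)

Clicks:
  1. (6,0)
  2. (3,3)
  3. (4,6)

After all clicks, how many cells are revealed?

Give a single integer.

Click 1 (6,0) count=0: revealed 31 new [(0,1) (0,2) (0,3) (0,4) (0,5) (1,1) (1,2) (1,3) (1,4) (1,5) (2,1) (2,2) (2,3) (2,4) (2,5) (3,0) (3,1) (3,2) (3,3) (4,0) (4,1) (4,2) (4,3) (5,0) (5,1) (5,2) (5,3) (6,0) (6,1) (6,2) (6,3)] -> total=31
Click 2 (3,3) count=1: revealed 0 new [(none)] -> total=31
Click 3 (4,6) count=1: revealed 1 new [(4,6)] -> total=32

Answer: 32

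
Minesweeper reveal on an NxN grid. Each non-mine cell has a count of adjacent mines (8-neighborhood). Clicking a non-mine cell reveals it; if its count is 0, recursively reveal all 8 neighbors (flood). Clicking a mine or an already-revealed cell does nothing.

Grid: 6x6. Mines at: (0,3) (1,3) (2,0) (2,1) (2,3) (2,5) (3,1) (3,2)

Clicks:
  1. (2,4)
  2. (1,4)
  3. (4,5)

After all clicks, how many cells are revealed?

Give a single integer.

Click 1 (2,4) count=3: revealed 1 new [(2,4)] -> total=1
Click 2 (1,4) count=4: revealed 1 new [(1,4)] -> total=2
Click 3 (4,5) count=0: revealed 15 new [(3,3) (3,4) (3,5) (4,0) (4,1) (4,2) (4,3) (4,4) (4,5) (5,0) (5,1) (5,2) (5,3) (5,4) (5,5)] -> total=17

Answer: 17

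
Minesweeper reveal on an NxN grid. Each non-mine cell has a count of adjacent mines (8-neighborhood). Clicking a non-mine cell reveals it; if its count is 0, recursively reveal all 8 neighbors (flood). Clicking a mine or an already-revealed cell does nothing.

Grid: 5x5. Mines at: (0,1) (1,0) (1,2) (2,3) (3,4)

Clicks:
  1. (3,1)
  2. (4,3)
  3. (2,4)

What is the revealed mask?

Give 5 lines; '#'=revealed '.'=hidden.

Click 1 (3,1) count=0: revealed 11 new [(2,0) (2,1) (2,2) (3,0) (3,1) (3,2) (3,3) (4,0) (4,1) (4,2) (4,3)] -> total=11
Click 2 (4,3) count=1: revealed 0 new [(none)] -> total=11
Click 3 (2,4) count=2: revealed 1 new [(2,4)] -> total=12

Answer: .....
.....
###.#
####.
####.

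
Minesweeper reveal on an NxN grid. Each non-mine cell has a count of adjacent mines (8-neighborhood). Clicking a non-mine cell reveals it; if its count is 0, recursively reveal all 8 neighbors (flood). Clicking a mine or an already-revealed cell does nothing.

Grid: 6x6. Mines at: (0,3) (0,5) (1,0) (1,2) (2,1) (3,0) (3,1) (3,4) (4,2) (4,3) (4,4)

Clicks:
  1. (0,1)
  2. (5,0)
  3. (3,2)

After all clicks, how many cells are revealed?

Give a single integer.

Answer: 6

Derivation:
Click 1 (0,1) count=2: revealed 1 new [(0,1)] -> total=1
Click 2 (5,0) count=0: revealed 4 new [(4,0) (4,1) (5,0) (5,1)] -> total=5
Click 3 (3,2) count=4: revealed 1 new [(3,2)] -> total=6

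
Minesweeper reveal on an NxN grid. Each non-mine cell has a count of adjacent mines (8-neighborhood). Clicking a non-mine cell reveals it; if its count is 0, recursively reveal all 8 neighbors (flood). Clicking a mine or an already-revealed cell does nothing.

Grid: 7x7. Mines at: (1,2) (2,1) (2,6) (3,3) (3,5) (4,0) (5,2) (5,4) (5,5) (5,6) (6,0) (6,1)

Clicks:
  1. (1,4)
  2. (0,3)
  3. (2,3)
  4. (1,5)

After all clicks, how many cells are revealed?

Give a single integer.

Click 1 (1,4) count=0: revealed 11 new [(0,3) (0,4) (0,5) (0,6) (1,3) (1,4) (1,5) (1,6) (2,3) (2,4) (2,5)] -> total=11
Click 2 (0,3) count=1: revealed 0 new [(none)] -> total=11
Click 3 (2,3) count=2: revealed 0 new [(none)] -> total=11
Click 4 (1,5) count=1: revealed 0 new [(none)] -> total=11

Answer: 11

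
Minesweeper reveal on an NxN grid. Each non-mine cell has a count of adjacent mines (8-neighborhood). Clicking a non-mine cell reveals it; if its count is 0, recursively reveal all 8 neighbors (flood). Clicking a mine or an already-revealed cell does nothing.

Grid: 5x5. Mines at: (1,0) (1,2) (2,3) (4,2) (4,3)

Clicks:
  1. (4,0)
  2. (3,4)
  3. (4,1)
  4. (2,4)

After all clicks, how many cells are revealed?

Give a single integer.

Click 1 (4,0) count=0: revealed 6 new [(2,0) (2,1) (3,0) (3,1) (4,0) (4,1)] -> total=6
Click 2 (3,4) count=2: revealed 1 new [(3,4)] -> total=7
Click 3 (4,1) count=1: revealed 0 new [(none)] -> total=7
Click 4 (2,4) count=1: revealed 1 new [(2,4)] -> total=8

Answer: 8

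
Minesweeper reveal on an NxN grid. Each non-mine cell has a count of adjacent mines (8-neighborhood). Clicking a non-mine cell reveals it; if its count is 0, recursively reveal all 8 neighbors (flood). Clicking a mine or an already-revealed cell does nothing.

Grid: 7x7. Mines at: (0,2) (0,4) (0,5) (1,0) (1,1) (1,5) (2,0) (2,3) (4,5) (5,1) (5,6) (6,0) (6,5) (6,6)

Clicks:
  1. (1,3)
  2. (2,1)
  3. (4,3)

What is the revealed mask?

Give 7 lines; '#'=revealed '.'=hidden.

Answer: .......
...#...
.#.....
..###..
..###..
..###..
..###..

Derivation:
Click 1 (1,3) count=3: revealed 1 new [(1,3)] -> total=1
Click 2 (2,1) count=3: revealed 1 new [(2,1)] -> total=2
Click 3 (4,3) count=0: revealed 12 new [(3,2) (3,3) (3,4) (4,2) (4,3) (4,4) (5,2) (5,3) (5,4) (6,2) (6,3) (6,4)] -> total=14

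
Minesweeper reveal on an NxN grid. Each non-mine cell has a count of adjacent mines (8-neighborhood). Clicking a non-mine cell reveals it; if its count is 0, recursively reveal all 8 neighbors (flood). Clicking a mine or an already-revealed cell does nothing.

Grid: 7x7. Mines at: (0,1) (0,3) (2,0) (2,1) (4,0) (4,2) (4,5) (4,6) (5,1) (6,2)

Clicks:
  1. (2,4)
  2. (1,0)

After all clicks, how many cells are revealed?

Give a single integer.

Click 1 (2,4) count=0: revealed 18 new [(0,4) (0,5) (0,6) (1,2) (1,3) (1,4) (1,5) (1,6) (2,2) (2,3) (2,4) (2,5) (2,6) (3,2) (3,3) (3,4) (3,5) (3,6)] -> total=18
Click 2 (1,0) count=3: revealed 1 new [(1,0)] -> total=19

Answer: 19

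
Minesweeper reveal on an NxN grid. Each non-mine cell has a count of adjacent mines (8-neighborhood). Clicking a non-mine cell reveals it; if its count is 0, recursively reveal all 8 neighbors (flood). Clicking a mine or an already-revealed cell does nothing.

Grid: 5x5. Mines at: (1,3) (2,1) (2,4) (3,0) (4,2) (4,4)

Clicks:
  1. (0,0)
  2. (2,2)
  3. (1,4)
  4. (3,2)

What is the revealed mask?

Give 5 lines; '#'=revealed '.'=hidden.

Click 1 (0,0) count=0: revealed 6 new [(0,0) (0,1) (0,2) (1,0) (1,1) (1,2)] -> total=6
Click 2 (2,2) count=2: revealed 1 new [(2,2)] -> total=7
Click 3 (1,4) count=2: revealed 1 new [(1,4)] -> total=8
Click 4 (3,2) count=2: revealed 1 new [(3,2)] -> total=9

Answer: ###..
###.#
..#..
..#..
.....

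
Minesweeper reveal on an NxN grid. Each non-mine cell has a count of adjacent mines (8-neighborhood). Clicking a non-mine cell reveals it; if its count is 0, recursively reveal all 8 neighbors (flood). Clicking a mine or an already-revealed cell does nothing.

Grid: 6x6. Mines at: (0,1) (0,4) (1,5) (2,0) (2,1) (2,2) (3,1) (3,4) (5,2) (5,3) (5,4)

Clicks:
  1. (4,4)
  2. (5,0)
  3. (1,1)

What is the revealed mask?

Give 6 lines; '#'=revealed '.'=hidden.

Click 1 (4,4) count=3: revealed 1 new [(4,4)] -> total=1
Click 2 (5,0) count=0: revealed 4 new [(4,0) (4,1) (5,0) (5,1)] -> total=5
Click 3 (1,1) count=4: revealed 1 new [(1,1)] -> total=6

Answer: ......
.#....
......
......
##..#.
##....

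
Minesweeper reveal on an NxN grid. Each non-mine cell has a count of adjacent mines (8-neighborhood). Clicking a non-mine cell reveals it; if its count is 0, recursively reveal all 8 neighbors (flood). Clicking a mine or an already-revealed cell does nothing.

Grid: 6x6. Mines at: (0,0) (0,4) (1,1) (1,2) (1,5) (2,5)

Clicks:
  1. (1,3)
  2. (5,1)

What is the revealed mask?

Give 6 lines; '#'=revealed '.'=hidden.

Click 1 (1,3) count=2: revealed 1 new [(1,3)] -> total=1
Click 2 (5,1) count=0: revealed 23 new [(2,0) (2,1) (2,2) (2,3) (2,4) (3,0) (3,1) (3,2) (3,3) (3,4) (3,5) (4,0) (4,1) (4,2) (4,3) (4,4) (4,5) (5,0) (5,1) (5,2) (5,3) (5,4) (5,5)] -> total=24

Answer: ......
...#..
#####.
######
######
######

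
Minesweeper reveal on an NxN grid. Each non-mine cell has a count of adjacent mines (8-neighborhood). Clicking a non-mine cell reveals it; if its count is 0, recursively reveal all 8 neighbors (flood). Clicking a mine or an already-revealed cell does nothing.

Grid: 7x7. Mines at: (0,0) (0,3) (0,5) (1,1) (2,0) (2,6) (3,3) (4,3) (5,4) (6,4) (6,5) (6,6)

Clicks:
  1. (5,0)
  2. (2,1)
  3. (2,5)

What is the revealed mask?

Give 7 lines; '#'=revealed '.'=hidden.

Answer: .......
.......
.#...#.
###....
###....
####...
####...

Derivation:
Click 1 (5,0) count=0: revealed 14 new [(3,0) (3,1) (3,2) (4,0) (4,1) (4,2) (5,0) (5,1) (5,2) (5,3) (6,0) (6,1) (6,2) (6,3)] -> total=14
Click 2 (2,1) count=2: revealed 1 new [(2,1)] -> total=15
Click 3 (2,5) count=1: revealed 1 new [(2,5)] -> total=16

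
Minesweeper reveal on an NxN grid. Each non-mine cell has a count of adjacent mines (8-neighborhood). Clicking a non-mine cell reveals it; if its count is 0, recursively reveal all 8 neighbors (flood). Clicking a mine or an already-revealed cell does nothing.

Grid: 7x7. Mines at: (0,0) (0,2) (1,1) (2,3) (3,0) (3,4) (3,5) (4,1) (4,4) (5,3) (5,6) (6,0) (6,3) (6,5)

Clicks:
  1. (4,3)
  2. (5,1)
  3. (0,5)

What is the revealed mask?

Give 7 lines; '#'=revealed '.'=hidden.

Answer: ...####
...####
....###
.......
...#...
.#.....
.......

Derivation:
Click 1 (4,3) count=3: revealed 1 new [(4,3)] -> total=1
Click 2 (5,1) count=2: revealed 1 new [(5,1)] -> total=2
Click 3 (0,5) count=0: revealed 11 new [(0,3) (0,4) (0,5) (0,6) (1,3) (1,4) (1,5) (1,6) (2,4) (2,5) (2,6)] -> total=13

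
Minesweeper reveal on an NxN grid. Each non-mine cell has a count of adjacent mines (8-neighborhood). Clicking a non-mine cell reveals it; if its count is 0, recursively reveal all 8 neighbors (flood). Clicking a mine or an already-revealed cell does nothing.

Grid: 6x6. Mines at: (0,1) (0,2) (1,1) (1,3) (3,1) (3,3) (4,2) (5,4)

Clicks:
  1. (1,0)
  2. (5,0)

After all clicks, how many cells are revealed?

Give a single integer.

Answer: 5

Derivation:
Click 1 (1,0) count=2: revealed 1 new [(1,0)] -> total=1
Click 2 (5,0) count=0: revealed 4 new [(4,0) (4,1) (5,0) (5,1)] -> total=5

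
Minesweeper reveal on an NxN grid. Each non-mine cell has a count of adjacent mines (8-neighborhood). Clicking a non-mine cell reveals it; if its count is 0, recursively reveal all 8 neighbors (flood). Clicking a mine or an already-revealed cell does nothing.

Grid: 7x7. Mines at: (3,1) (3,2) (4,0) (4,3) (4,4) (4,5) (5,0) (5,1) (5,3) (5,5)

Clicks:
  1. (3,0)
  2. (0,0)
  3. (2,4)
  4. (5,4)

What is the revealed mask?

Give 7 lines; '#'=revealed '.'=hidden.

Answer: #######
#######
#######
#..####
.......
....#..
.......

Derivation:
Click 1 (3,0) count=2: revealed 1 new [(3,0)] -> total=1
Click 2 (0,0) count=0: revealed 25 new [(0,0) (0,1) (0,2) (0,3) (0,4) (0,5) (0,6) (1,0) (1,1) (1,2) (1,3) (1,4) (1,5) (1,6) (2,0) (2,1) (2,2) (2,3) (2,4) (2,5) (2,6) (3,3) (3,4) (3,5) (3,6)] -> total=26
Click 3 (2,4) count=0: revealed 0 new [(none)] -> total=26
Click 4 (5,4) count=5: revealed 1 new [(5,4)] -> total=27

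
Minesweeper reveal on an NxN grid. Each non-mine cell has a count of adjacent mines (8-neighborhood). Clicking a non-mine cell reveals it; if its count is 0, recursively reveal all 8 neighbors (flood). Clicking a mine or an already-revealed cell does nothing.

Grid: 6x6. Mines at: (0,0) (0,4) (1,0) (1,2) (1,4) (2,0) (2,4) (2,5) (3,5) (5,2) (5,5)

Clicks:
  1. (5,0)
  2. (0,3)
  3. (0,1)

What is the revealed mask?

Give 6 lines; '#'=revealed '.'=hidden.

Click 1 (5,0) count=0: revealed 6 new [(3,0) (3,1) (4,0) (4,1) (5,0) (5,1)] -> total=6
Click 2 (0,3) count=3: revealed 1 new [(0,3)] -> total=7
Click 3 (0,1) count=3: revealed 1 new [(0,1)] -> total=8

Answer: .#.#..
......
......
##....
##....
##....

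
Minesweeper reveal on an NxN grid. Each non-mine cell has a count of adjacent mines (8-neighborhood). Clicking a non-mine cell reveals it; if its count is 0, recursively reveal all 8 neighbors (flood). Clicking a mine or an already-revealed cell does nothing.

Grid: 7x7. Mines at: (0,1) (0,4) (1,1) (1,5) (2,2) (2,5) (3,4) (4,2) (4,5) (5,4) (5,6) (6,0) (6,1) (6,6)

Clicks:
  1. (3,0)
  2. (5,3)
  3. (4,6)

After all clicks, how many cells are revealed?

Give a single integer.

Answer: 10

Derivation:
Click 1 (3,0) count=0: revealed 8 new [(2,0) (2,1) (3,0) (3,1) (4,0) (4,1) (5,0) (5,1)] -> total=8
Click 2 (5,3) count=2: revealed 1 new [(5,3)] -> total=9
Click 3 (4,6) count=2: revealed 1 new [(4,6)] -> total=10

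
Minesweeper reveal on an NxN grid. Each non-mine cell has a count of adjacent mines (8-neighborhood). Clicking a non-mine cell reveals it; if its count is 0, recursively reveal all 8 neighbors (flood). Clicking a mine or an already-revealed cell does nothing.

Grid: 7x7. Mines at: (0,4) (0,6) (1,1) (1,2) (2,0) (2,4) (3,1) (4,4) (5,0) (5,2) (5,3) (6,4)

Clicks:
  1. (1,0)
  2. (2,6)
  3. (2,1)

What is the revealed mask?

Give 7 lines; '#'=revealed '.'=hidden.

Click 1 (1,0) count=2: revealed 1 new [(1,0)] -> total=1
Click 2 (2,6) count=0: revealed 12 new [(1,5) (1,6) (2,5) (2,6) (3,5) (3,6) (4,5) (4,6) (5,5) (5,6) (6,5) (6,6)] -> total=13
Click 3 (2,1) count=4: revealed 1 new [(2,1)] -> total=14

Answer: .......
#....##
.#...##
.....##
.....##
.....##
.....##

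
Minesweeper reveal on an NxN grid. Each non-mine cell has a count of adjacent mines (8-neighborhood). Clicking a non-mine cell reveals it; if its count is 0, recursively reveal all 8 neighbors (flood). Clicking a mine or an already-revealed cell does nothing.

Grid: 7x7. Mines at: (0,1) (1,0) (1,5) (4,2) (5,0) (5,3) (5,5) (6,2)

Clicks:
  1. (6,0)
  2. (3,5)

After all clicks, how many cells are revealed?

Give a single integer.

Click 1 (6,0) count=1: revealed 1 new [(6,0)] -> total=1
Click 2 (3,5) count=0: revealed 23 new [(0,2) (0,3) (0,4) (1,1) (1,2) (1,3) (1,4) (2,1) (2,2) (2,3) (2,4) (2,5) (2,6) (3,1) (3,2) (3,3) (3,4) (3,5) (3,6) (4,3) (4,4) (4,5) (4,6)] -> total=24

Answer: 24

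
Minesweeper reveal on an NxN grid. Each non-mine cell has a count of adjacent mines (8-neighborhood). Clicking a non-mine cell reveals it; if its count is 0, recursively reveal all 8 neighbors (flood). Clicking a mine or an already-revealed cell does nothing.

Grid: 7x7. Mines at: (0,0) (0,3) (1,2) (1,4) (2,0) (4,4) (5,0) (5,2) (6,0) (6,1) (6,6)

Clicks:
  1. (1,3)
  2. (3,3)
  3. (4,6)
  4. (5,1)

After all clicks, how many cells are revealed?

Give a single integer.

Click 1 (1,3) count=3: revealed 1 new [(1,3)] -> total=1
Click 2 (3,3) count=1: revealed 1 new [(3,3)] -> total=2
Click 3 (4,6) count=0: revealed 12 new [(0,5) (0,6) (1,5) (1,6) (2,5) (2,6) (3,5) (3,6) (4,5) (4,6) (5,5) (5,6)] -> total=14
Click 4 (5,1) count=4: revealed 1 new [(5,1)] -> total=15

Answer: 15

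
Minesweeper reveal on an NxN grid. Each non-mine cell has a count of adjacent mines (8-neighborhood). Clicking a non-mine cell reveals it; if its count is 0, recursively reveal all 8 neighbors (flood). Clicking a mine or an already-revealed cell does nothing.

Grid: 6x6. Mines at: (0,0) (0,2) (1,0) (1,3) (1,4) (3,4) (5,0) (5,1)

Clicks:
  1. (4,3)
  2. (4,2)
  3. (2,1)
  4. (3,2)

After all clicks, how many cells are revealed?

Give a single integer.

Answer: 12

Derivation:
Click 1 (4,3) count=1: revealed 1 new [(4,3)] -> total=1
Click 2 (4,2) count=1: revealed 1 new [(4,2)] -> total=2
Click 3 (2,1) count=1: revealed 1 new [(2,1)] -> total=3
Click 4 (3,2) count=0: revealed 9 new [(2,0) (2,2) (2,3) (3,0) (3,1) (3,2) (3,3) (4,0) (4,1)] -> total=12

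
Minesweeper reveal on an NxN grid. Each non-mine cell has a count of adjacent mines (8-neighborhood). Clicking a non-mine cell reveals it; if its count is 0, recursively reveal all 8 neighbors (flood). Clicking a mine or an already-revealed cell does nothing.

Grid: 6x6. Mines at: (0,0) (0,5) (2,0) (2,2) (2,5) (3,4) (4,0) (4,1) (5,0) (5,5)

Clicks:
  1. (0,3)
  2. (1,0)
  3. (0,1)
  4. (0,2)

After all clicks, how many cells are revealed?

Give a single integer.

Answer: 9

Derivation:
Click 1 (0,3) count=0: revealed 8 new [(0,1) (0,2) (0,3) (0,4) (1,1) (1,2) (1,3) (1,4)] -> total=8
Click 2 (1,0) count=2: revealed 1 new [(1,0)] -> total=9
Click 3 (0,1) count=1: revealed 0 new [(none)] -> total=9
Click 4 (0,2) count=0: revealed 0 new [(none)] -> total=9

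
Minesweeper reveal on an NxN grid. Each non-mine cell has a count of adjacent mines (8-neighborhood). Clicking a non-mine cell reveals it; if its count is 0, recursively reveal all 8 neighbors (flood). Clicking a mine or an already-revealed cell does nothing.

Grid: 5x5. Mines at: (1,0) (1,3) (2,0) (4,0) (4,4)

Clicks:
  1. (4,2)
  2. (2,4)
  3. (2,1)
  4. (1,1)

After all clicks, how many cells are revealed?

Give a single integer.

Click 1 (4,2) count=0: revealed 9 new [(2,1) (2,2) (2,3) (3,1) (3,2) (3,3) (4,1) (4,2) (4,3)] -> total=9
Click 2 (2,4) count=1: revealed 1 new [(2,4)] -> total=10
Click 3 (2,1) count=2: revealed 0 new [(none)] -> total=10
Click 4 (1,1) count=2: revealed 1 new [(1,1)] -> total=11

Answer: 11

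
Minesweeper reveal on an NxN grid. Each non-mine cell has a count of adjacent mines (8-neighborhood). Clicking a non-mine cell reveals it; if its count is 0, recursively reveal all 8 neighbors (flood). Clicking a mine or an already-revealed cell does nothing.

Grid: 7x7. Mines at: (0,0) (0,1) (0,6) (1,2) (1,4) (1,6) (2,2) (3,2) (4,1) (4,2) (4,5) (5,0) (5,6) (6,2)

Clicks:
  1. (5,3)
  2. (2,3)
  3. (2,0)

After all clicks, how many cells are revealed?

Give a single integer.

Answer: 8

Derivation:
Click 1 (5,3) count=2: revealed 1 new [(5,3)] -> total=1
Click 2 (2,3) count=4: revealed 1 new [(2,3)] -> total=2
Click 3 (2,0) count=0: revealed 6 new [(1,0) (1,1) (2,0) (2,1) (3,0) (3,1)] -> total=8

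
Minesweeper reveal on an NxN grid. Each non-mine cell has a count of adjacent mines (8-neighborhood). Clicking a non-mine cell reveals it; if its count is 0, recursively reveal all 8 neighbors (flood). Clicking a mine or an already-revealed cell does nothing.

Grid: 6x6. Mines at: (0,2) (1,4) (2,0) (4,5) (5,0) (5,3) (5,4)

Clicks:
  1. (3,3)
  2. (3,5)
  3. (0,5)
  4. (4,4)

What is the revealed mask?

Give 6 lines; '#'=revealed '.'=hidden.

Answer: .....#
.###..
.####.
.#####
.####.
......

Derivation:
Click 1 (3,3) count=0: revealed 15 new [(1,1) (1,2) (1,3) (2,1) (2,2) (2,3) (2,4) (3,1) (3,2) (3,3) (3,4) (4,1) (4,2) (4,3) (4,4)] -> total=15
Click 2 (3,5) count=1: revealed 1 new [(3,5)] -> total=16
Click 3 (0,5) count=1: revealed 1 new [(0,5)] -> total=17
Click 4 (4,4) count=3: revealed 0 new [(none)] -> total=17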